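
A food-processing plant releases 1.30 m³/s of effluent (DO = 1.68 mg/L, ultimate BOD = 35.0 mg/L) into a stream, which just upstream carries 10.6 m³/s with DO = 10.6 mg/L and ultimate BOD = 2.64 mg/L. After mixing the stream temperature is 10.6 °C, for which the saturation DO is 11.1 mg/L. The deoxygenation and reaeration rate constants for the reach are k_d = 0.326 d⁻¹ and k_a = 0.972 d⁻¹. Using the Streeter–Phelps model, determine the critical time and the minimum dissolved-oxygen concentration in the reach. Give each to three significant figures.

Mixed DO = (10.6×10.6 + 1.30×1.68)/(10.6+1.30) = 114.5/11.90 = 9.626 mg/L.
Mixed L₀ = (10.6×2.64 + 1.30×35.0)/(11.90) = 73.48/11.90 = 6.175 mg/L.
Initial deficit D₀ = C_s − DO₀ = 11.1 − 9.626 = 1.474 mg/L.
t_c = (1/0.6460) ln[(0.972/0.326)(1 − 1.474×0.6460/(0.326×6.175))] = 1.548 × ln(1.571) = 0.6991 d.
D_c = (0.326/0.972) × 6.175 × e^(−0.326×0.6991) = 0.3354 × 6.175 × 0.7962 = 1.649 mg/L.
Minimum DO = 11.1 − 1.649 = 9.451 mg/L.

t_c ≈ 0.699 d; minimum DO ≈ 9.45 mg/L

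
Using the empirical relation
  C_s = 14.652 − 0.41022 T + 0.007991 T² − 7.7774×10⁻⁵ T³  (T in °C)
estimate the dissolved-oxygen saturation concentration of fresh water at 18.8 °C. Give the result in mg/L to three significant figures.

C_s = 14.652 − 0.41022×18.8 + 0.007991×18.8² − 7.7774×10⁻⁵×18.8³ = 9.247 mg/L.

C_s ≈ 9.25 mg/L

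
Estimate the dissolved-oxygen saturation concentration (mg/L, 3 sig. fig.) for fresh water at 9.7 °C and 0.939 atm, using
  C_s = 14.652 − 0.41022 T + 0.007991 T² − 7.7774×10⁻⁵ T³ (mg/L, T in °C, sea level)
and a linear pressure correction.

At sea level: C_s = 14.652 − 0.41022×9.7 + 0.007991×9.7² − 7.7774×10⁻⁵×9.7³ = 11.35 mg/L.
Pressure correction: C_s' = 11.35 × 0.939 = 10.66 mg/L.

C_s ≈ 10.7 mg/L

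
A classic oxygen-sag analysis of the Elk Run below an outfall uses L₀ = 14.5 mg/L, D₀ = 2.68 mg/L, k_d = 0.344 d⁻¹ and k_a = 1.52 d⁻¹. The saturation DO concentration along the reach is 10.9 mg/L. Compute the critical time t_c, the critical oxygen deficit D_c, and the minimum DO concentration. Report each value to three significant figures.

With k_a/k_d = 4.419 and 1 − D₀(k_a−k_d)/(k_d L₀) = 0.3681,
t_c = ln(4.419 × 0.3681) / (1.52 − 0.344) = ln(1.627) / 1.176 = 0.4866/1.176 = 0.4137 d.
L(t_c) = L₀ e^(−k_d t_c) = 14.5 × 0.8673 = 12.58 mg/L, and at the critical point k_a D_c = k_d L, so D_c = (0.344/1.52) × 12.58 = 2.846 mg/L.
Minimum DO = C_s − D_c = 10.9 − 2.846 = 8.054 mg/L.

t_c ≈ 0.414 d; D_c ≈ 2.85 mg/L; min DO ≈ 8.05 mg/L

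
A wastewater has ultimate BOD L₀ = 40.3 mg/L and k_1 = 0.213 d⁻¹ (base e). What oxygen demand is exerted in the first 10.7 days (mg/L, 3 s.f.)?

y ≈ 36.2 mg/L

y_t = L₀(1 − e^(−k_1 t)) = 40.3 × (1 − e^(−0.213×10.7))
= 40.3 × (1 − 0.1024) = 40.3 × 0.8976 = 36.17 mg/L.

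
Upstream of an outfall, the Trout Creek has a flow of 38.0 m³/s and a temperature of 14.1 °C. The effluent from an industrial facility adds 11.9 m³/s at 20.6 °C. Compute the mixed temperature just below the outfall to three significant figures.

15.7 °C

Flow-weighted mixing: C = (Q_r C_r + Q_w C_w)/(Q_r + Q_w)
= (38.0×14.1 + 11.9×20.6)/(38.0 + 11.9) = 780.9/49.90 = 15.65 °C.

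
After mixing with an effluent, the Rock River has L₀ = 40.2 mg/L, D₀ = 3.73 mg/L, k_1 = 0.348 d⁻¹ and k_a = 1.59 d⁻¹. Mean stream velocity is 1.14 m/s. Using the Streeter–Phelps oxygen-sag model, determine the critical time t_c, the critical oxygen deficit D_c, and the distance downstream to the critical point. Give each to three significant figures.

With k_a/k_1 = 4.569 and 1 − D₀(k_a−k_1)/(k_1 L₀) = 0.6688,
t_c = ln(4.569 × 0.6688) / (1.59 − 0.348) = ln(3.056) / 1.242 = 1.117/1.242 = 0.8994 d.
L(t_c) = L₀ e^(−k_1 t_c) = 40.2 × 0.7312 = 29.40 mg/L, and at the critical point k_a D_c = k_1 L, so D_c = (0.348/1.59) × 29.40 = 6.434 mg/L.
x_c = v t_c = 1.14 m/s × 0.8994 d × 86400 s/d = 88590 m ≈ 88.6 km.

t_c ≈ 0.899 d; D_c ≈ 6.43 mg/L; x_c ≈ 88.6 km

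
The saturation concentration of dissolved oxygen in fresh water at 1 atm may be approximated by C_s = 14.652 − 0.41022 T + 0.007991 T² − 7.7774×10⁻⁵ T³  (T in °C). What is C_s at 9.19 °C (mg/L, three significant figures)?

C_s = 14.652 − 0.41022×9.19 + 0.007991×9.19² − 7.7774×10⁻⁵×9.19³ = 11.50 mg/L.

C_s ≈ 11.5 mg/L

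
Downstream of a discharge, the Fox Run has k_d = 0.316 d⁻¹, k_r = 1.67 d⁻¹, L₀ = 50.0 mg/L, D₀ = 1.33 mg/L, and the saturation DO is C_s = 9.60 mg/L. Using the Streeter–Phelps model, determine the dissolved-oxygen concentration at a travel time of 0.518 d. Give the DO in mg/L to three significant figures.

DO ≈ 4.05 mg/L

k_d L₀/(k_r−k_d) = 0.316×50.0/(1.67−0.316) = 15.80/1.354 = 11.67 mg/L.
e^(−k_d t) = e^(−0.316×0.5180) = 0.8490; e^(−k_r t) = e^(−1.67×0.5180) = 0.4210.
D = 11.67 × (0.8490 − 0.4210) + 1.33 × 0.4210 = 4.994 + 0.5600 = 5.554 mg/L.
DO = C_s − D = 9.60 − 5.554 = 4.046 mg/L.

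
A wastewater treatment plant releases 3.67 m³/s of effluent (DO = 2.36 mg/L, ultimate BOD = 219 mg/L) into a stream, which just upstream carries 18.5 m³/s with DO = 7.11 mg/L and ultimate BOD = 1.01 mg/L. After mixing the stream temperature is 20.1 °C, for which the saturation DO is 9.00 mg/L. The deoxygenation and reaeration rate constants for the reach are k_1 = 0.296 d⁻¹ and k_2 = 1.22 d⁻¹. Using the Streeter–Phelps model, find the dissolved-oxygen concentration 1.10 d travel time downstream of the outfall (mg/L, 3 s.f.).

Mixed DO = (18.5×7.11 + 3.67×2.36)/(18.5+3.67) = 140.2/22.17 = 6.324 mg/L.
Mixed L₀ = (18.5×1.01 + 3.67×219)/(22.17) = 822.4/22.17 = 37.10 mg/L.
Initial deficit D₀ = C_s − DO₀ = 9.00 − 6.324 = 2.676 mg/L.
D(1.10) = [0.296×37.10/(1.22−0.296)](e^(−0.296×1.10) − e^(−1.22×1.10)) + 2.676 e^(−1.22×1.10)
= 11.88 × (0.7221 − 0.2613) + 2.676 × 0.2613 = 6.175 mg/L.
DO = 9.00 − 6.175 = 2.825 mg/L.

DO ≈ 2.83 mg/L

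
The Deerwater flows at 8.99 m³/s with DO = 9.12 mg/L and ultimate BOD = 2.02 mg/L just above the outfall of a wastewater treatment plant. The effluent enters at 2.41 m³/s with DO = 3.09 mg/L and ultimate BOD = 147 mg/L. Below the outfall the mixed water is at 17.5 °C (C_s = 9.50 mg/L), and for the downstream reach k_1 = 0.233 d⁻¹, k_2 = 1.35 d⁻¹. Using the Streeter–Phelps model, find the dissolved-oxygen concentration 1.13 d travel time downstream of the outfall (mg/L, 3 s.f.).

DO ≈ 5.39 mg/L

Mixed DO = (8.99×9.12 + 2.41×3.09)/(8.99+2.41) = 89.44/11.40 = 7.845 mg/L.
Mixed L₀ = (8.99×2.02 + 2.41×147)/(11.40) = 372.4/11.40 = 32.67 mg/L.
Initial deficit D₀ = C_s − DO₀ = 9.50 − 7.845 = 1.655 mg/L.
D(1.13) = [0.233×32.67/(1.35−0.233)](e^(−0.233×1.13) − e^(−1.35×1.13)) + 1.655 e^(−1.35×1.13)
= 6.815 × (0.7685 − 0.2175) + 1.655 × 0.2175 = 4.115 mg/L.
DO = 9.50 − 4.115 = 5.385 mg/L.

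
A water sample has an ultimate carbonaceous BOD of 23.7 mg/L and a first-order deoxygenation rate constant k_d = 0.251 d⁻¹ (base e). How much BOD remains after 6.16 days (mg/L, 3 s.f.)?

L ≈ 5.05 mg/L

L_t = L₀ e^(−k_d t) = 23.7 × e^(−0.251×6.16) = 23.7 × 0.2131 = 5.050 mg/L.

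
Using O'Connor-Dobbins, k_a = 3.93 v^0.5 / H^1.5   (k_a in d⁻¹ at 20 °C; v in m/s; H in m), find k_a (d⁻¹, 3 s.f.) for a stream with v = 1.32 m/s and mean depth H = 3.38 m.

k_a ≈ 0.727 d⁻¹

k_a = 3.93 × 1.32^0.5 / 3.38^1.5 = 3.93 × 1.149 / 6.214 = 0.7266 d⁻¹.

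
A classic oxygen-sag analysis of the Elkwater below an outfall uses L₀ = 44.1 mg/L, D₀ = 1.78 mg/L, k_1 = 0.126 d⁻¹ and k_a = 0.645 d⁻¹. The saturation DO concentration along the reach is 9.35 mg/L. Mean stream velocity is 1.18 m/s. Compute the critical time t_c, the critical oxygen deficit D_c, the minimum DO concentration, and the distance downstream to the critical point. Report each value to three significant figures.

t_c ≈ 2.80 d; D_c ≈ 6.06 mg/L; min DO ≈ 3.29 mg/L; x_c ≈ 285 km

At the critical point dD/dt = 0, so k_1 L₀ e^(−k_1 t) = k_a D. Substituting D(t) from the Streeter–Phelps equation and solving for t gives
t_c = ln[(k_a/k_1)(1 − D₀(k_a−k_1)/(k_1 L₀))] / (k_a−k_1).
Here k_a−k_1 = 0.5190 d⁻¹ and 1 − D₀(k_a−k_1)/(k_1 L₀) = 1 − 1.78×0.5190/(0.126×44.1) = 0.8337, so
t_c = ln(5.119 × 0.8337) / 0.5190 = 1.451 / 0.5190 = 2.796 d.
D_c = (k_1/k_a) L₀ e^(−k_1 t_c) = (0.126/0.645) × 44.1 × e^(−0.126×2.796) = 0.1953 × 44.1 × 0.7031 = 6.057 mg/L.
Minimum DO = C_s − D_c = 9.35 − 6.057 = 3.293 mg/L.
x_c = v t_c = 1.18 m/s × 2.796 d × 86400 s/d = 285100 m ≈ 285 km.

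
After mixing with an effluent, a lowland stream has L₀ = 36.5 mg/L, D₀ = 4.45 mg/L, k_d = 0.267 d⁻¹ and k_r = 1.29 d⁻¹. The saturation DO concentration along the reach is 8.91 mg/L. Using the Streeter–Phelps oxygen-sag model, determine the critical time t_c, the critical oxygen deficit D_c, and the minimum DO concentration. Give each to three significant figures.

t_c = [1/(k_r−k_d)] ln[(k_r/k_d)(1 − D₀(k_r−k_d)/(k_d L₀))]
= [1/(1.29−0.267)] ln[(1.29/0.267)(1 − 4.45×1.023/(0.267×36.5))]
= (1/1.023) ln[4.831 × 0.5329] = 0.9775 × ln(2.575) = 0.9775 × 0.9457 = 0.9244 d.
D_c = (k_d/k_r) L₀ e^(−k_d t_c) = (0.267/1.29) × 36.5 × e^(−0.267×0.9244) = 0.2070 × 36.5 × 0.7813 = 5.902 mg/L.
Minimum DO = C_s − D_c = 8.91 − 5.902 = 3.008 mg/L.

t_c ≈ 0.924 d; D_c ≈ 5.90 mg/L; min DO ≈ 3.01 mg/L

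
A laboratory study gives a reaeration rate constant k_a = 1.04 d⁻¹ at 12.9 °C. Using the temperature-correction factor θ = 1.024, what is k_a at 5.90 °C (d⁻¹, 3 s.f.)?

k_a(T₂) = k_a(T₁) · θ^(T₂−T₁) = 1.04 × 1.024^(5.90−12.9)
= 1.04 × 1.024^-7.00 = 1.04 × 0.8470 = 0.8809 d⁻¹.

k_a ≈ 0.881 d⁻¹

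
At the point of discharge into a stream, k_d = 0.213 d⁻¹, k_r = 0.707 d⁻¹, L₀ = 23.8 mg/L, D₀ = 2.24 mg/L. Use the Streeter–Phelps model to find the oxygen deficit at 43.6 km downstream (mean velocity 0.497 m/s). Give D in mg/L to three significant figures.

Travel time t = x/v = 43.6 km / (0.497 m/s) = 43600 m / 0.497 m/s = 87730 s = 1.015 d.
k_d L₀/(k_r−k_d) = 0.213×23.8/(0.707−0.213) = 5.069/0.4940 = 10.26 mg/L.
e^(−k_d t) = e^(−0.213×1.015) = 0.8055; e^(−k_r t) = e^(−0.707×1.015) = 0.4878.
D = 10.26 × (0.8055 − 0.4878) + 2.24 × 0.4878 = 3.260 + 1.093 = 4.353 mg/L.

D ≈ 4.35 mg/L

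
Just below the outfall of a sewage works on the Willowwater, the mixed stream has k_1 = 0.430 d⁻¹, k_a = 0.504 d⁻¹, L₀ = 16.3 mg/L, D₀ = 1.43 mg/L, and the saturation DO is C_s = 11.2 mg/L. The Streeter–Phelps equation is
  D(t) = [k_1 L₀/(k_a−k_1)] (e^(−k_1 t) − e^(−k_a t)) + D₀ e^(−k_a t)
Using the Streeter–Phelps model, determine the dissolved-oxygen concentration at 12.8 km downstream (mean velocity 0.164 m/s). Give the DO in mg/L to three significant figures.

DO ≈ 6.14 mg/L

Travel time t = x/v = 12.8 km / (0.164 m/s) = 12800 m / 0.164 m/s = 78050 s = 0.9033 d.
k_1 L₀/(k_a−k_1) = 0.430×16.3/(0.504−0.430) = 7.009/0.07400 = 94.72 mg/L.
e^(−k_1 t) = e^(−0.430×0.9033) = 0.6781; e^(−k_a t) = e^(−0.504×0.9033) = 0.6343.
D = 94.72 × (0.6781 − 0.6343) + 1.43 × 0.6343 = 4.153 + 0.9070 = 5.060 mg/L.
DO = C_s − D = 11.2 − 5.060 = 6.140 mg/L.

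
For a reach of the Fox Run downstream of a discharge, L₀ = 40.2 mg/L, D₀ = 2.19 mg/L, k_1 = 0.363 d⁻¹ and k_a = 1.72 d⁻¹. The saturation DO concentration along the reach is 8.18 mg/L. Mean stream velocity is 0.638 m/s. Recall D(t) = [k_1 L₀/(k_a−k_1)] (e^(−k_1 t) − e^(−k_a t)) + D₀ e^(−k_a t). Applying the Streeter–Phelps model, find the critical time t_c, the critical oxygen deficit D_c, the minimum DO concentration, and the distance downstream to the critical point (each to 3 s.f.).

At the critical point dD/dt = 0, so k_1 L₀ e^(−k_1 t) = k_a D. Substituting D(t) from the Streeter–Phelps equation and solving for t gives
t_c = ln[(k_a/k_1)(1 − D₀(k_a−k_1)/(k_1 L₀))] / (k_a−k_1).
Here k_a−k_1 = 1.357 d⁻¹ and 1 − D₀(k_a−k_1)/(k_1 L₀) = 1 − 2.19×1.357/(0.363×40.2) = 0.7963, so
t_c = ln(4.738 × 0.7963) / 1.357 = 1.328 / 1.357 = 0.9786 d.
D_c = (k_1/k_a) L₀ e^(−k_1 t_c) = (0.363/1.72) × 40.2 × e^(−0.363×0.9786) = 0.2110 × 40.2 × 0.7010 = 5.947 mg/L.
Minimum DO = C_s − D_c = 8.18 − 5.947 = 2.233 mg/L.
x_c = v t_c = 0.638 m/s × 0.9786 d × 86400 s/d = 53940 m ≈ 53.9 km.

t_c ≈ 0.979 d; D_c ≈ 5.95 mg/L; min DO ≈ 2.23 mg/L; x_c ≈ 53.9 km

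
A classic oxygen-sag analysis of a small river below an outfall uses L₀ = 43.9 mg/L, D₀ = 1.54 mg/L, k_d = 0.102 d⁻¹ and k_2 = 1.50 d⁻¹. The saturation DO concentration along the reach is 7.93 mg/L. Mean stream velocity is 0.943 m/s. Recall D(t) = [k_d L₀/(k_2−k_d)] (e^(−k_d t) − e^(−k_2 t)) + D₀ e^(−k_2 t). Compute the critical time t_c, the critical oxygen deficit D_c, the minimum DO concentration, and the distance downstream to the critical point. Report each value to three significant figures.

t_c ≈ 1.45 d; D_c ≈ 2.57 mg/L; min DO ≈ 5.36 mg/L; x_c ≈ 118 km

t_c = [1/(k_2−k_d)] ln[(k_2/k_d)(1 − D₀(k_2−k_d)/(k_d L₀))]
= [1/(1.50−0.102)] ln[(1.50/0.102)(1 − 1.54×1.398/(0.102×43.9))]
= (1/1.398) ln[14.71 × 0.5192] = 0.7153 × ln(7.635) = 0.7153 × 2.033 = 1.454 d.
D_c = (k_d/k_2) L₀ e^(−k_d t_c) = (0.102/1.50) × 43.9 × e^(−0.102×1.454) = 0.06800 × 43.9 × 0.8622 = 2.574 mg/L.
Minimum DO = C_s − D_c = 7.93 − 2.574 = 5.356 mg/L.
x_c = v t_c = 0.943 m/s × 1.454 d × 86400 s/d = 118500 m ≈ 118 km.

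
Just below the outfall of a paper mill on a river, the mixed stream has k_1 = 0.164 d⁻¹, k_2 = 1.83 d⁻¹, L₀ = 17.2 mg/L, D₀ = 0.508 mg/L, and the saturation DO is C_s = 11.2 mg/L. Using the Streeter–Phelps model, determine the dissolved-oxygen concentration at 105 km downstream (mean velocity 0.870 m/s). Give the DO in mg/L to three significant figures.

DO ≈ 9.95 mg/L

Travel time t = x/v = 105 km / (0.870 m/s) = 105000 m / 0.870 m/s = 120700 s = 1.397 d.
k_1 L₀/(k_2−k_1) = 0.164×17.2/(1.83−0.164) = 2.821/1.666 = 1.693 mg/L.
e^(−k_1 t) = e^(−0.164×1.397) = 0.7953; e^(−k_2 t) = e^(−1.83×1.397) = 0.07759.
D = 1.693 × (0.7953 − 0.07759) + 0.508 × 0.07759 = 1.215 + 0.03942 = 1.255 mg/L.
DO = C_s − D = 11.2 − 1.255 = 9.945 mg/L.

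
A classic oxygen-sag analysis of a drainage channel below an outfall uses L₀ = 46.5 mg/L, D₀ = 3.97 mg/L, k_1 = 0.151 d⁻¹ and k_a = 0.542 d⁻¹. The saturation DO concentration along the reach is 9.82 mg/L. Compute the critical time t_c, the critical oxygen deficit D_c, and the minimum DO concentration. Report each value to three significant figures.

t_c ≈ 2.63 d; D_c ≈ 8.71 mg/L; min DO ≈ 1.11 mg/L

t_c = [1/(k_a−k_1)] ln[(k_a/k_1)(1 − D₀(k_a−k_1)/(k_1 L₀))]
= [1/(0.542−0.151)] ln[(0.542/0.151)(1 − 3.97×0.3910/(0.151×46.5))]
= (1/0.3910) ln[3.589 × 0.7789] = 2.558 × ln(2.796) = 2.558 × 1.028 = 2.630 d.
L(t_c) = L₀ e^(−k_1 t_c) = 46.5 × 0.6723 = 31.26 mg/L, and at the critical point k_a D_c = k_1 L, so D_c = (0.151/0.542) × 31.26 = 8.709 mg/L.
Minimum DO = C_s − D_c = 9.82 − 8.709 = 1.111 mg/L.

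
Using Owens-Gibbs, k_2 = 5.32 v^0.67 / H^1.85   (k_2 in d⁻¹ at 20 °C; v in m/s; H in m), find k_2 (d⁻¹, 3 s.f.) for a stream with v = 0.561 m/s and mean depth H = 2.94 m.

k_2 = 5.32 × 0.561^0.67 / 2.94^1.85 = 5.32 × 0.6789 / 7.353 = 0.4912 d⁻¹.

k_2 ≈ 0.491 d⁻¹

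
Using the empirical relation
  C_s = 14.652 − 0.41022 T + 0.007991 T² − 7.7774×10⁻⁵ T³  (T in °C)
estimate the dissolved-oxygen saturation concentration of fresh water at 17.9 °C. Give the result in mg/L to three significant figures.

C_s = 14.652 − 0.41022×17.9 + 0.007991×17.9² − 7.7774×10⁻⁵×17.9³ = 9.423 mg/L.

C_s ≈ 9.42 mg/L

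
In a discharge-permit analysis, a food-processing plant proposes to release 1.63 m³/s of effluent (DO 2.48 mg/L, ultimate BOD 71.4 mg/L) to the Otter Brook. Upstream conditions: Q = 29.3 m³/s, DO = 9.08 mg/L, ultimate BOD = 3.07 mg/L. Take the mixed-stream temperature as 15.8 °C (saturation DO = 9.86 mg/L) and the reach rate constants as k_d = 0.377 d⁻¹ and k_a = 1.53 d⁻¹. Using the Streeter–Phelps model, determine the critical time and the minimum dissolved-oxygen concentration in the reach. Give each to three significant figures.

t_c ≈ 0.584 d; minimum DO ≈ 8.54 mg/L

Mixed DO = (29.3×9.08 + 1.63×2.48)/(29.3+1.63) = 270.1/30.93 = 8.732 mg/L.
Mixed L₀ = (29.3×3.07 + 1.63×71.4)/(30.93) = 206.3/30.93 = 6.671 mg/L.
Initial deficit D₀ = C_s − DO₀ = 9.86 − 8.732 = 1.128 mg/L.
t_c = (1/1.153) ln[(1.53/0.377)(1 − 1.128×1.153/(0.377×6.671))] = 0.8673 × ln(1.960) = 0.5836 d.
D_c = (0.377/1.53) × 6.671 × e^(−0.377×0.5836) = 0.2464 × 6.671 × 0.8025 = 1.319 mg/L.
Minimum DO = 9.86 − 1.319 = 8.541 mg/L.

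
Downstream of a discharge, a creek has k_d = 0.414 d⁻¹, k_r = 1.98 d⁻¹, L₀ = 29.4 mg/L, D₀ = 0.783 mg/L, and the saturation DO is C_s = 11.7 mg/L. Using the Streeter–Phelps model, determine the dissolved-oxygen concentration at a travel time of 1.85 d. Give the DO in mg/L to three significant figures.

DO ≈ 8.27 mg/L

k_d L₀/(k_r−k_d) = 0.414×29.4/(1.98−0.414) = 12.17/1.566 = 7.772 mg/L.
e^(−k_d t) = e^(−0.414×1.850) = 0.4649; e^(−k_r t) = e^(−1.98×1.850) = 0.02566.
D = 7.772 × (0.4649 − 0.02566) + 0.783 × 0.02566 = 3.414 + 0.02009 = 3.434 mg/L.
DO = C_s − D = 11.7 − 3.434 = 8.266 mg/L.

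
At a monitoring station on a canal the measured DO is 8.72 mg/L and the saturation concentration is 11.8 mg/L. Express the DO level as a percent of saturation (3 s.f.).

73.9 % saturation

% saturation = C/C_s × 100 = 8.72/11.8 × 100 = 73.9 %.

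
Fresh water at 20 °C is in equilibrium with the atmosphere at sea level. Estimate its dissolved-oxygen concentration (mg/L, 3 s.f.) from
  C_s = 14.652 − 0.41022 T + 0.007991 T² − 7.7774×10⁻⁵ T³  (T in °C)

C_s = 14.652 − 0.41022×20 + 0.007991×20² − 7.7774×10⁻⁵×20³ = 9.022 mg/L.

C_s ≈ 9.02 mg/L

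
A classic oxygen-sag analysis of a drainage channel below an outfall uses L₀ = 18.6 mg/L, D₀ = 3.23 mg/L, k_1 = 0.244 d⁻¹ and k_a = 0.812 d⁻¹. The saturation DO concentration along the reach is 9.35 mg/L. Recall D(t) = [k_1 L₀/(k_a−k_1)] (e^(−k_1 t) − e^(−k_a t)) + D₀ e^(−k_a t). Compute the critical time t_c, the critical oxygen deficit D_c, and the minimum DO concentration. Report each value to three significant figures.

t_c ≈ 1.20 d; D_c ≈ 4.17 mg/L; min DO ≈ 5.18 mg/L

At the critical point dD/dt = 0, so k_1 L₀ e^(−k_1 t) = k_a D. Substituting D(t) from the Streeter–Phelps equation and solving for t gives
t_c = ln[(k_a/k_1)(1 − D₀(k_a−k_1)/(k_1 L₀))] / (k_a−k_1).
Here k_a−k_1 = 0.5680 d⁻¹ and 1 − D₀(k_a−k_1)/(k_1 L₀) = 1 − 3.23×0.5680/(0.244×18.6) = 0.5958, so
t_c = ln(3.328 × 0.5958) / 0.5680 = 0.6844 / 0.5680 = 1.205 d.
L(t_c) = L₀ e^(−k_1 t_c) = 18.6 × 0.7453 = 13.86 mg/L, and at the critical point k_a D_c = k_1 L, so D_c = (0.244/0.812) × 13.86 = 4.165 mg/L.
Minimum DO = C_s − D_c = 9.35 − 4.165 = 5.185 mg/L.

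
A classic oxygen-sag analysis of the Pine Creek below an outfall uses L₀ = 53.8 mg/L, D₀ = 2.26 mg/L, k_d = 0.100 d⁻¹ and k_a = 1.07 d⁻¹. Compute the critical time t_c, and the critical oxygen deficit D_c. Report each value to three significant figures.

t_c = [1/(k_a−k_d)] ln[(k_a/k_d)(1 − D₀(k_a−k_d)/(k_d L₀))]
= [1/(1.07−0.100)] ln[(1.07/0.100)(1 − 2.26×0.9700/(0.100×53.8))]
= (1/0.9700) ln[10.70 × 0.5925] = 1.031 × ln(6.340) = 1.031 × 1.847 = 1.904 d.
L(t_c) = L₀ e^(−k_d t_c) = 53.8 × 0.8266 = 44.47 mg/L, and at the critical point k_a D_c = k_d L, so D_c = (0.100/1.07) × 44.47 = 4.156 mg/L.

t_c ≈ 1.90 d; D_c ≈ 4.16 mg/L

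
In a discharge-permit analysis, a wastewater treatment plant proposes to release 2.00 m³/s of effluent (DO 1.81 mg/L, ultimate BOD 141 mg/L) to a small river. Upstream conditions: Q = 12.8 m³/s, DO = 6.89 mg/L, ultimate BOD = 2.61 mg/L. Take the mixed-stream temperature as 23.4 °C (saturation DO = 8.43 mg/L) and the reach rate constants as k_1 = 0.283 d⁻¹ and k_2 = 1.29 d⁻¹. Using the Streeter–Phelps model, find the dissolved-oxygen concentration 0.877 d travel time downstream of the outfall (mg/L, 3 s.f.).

Mixed DO = (12.8×6.89 + 2.00×1.81)/(12.8+2.00) = 91.81/14.80 = 6.204 mg/L.
Mixed L₀ = (12.8×2.61 + 2.00×141)/(14.80) = 315.4/14.80 = 21.31 mg/L.
Initial deficit D₀ = C_s − DO₀ = 8.43 − 6.204 = 2.226 mg/L.
D(0.877) = [0.283×21.31/(1.29−0.283)](e^(−0.283×0.877) − e^(−1.29×0.877)) + 2.226 e^(−1.29×0.877)
= 5.989 × (0.7802 − 0.3226) + 2.226 × 0.3226 = 3.459 mg/L.
DO = 8.43 − 3.459 = 4.971 mg/L.

DO ≈ 4.97 mg/L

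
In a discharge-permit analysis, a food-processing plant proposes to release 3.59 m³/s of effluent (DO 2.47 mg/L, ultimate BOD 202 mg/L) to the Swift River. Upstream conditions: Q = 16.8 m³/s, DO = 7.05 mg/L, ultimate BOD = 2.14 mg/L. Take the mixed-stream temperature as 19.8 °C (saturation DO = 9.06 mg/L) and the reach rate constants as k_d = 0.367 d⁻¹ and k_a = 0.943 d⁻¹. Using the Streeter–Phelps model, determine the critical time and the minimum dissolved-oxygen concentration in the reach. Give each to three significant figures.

Mixed DO = (16.8×7.05 + 3.59×2.47)/(16.8+3.59) = 127.3/20.39 = 6.244 mg/L.
Mixed L₀ = (16.8×2.14 + 3.59×202)/(20.39) = 761.1/20.39 = 37.33 mg/L.
Initial deficit D₀ = C_s − DO₀ = 9.06 − 6.244 = 2.816 mg/L.
t_c = (1/0.5760) ln[(0.943/0.367)(1 − 2.816×0.5760/(0.367×37.33))] = 1.736 × ln(2.265) = 1.420 d.
D_c = (0.367/0.943) × 37.33 × e^(−0.367×1.420) = 0.3892 × 37.33 × 0.5939 = 8.629 mg/L.
Minimum DO = 9.06 − 8.629 = 0.4314 mg/L.

t_c ≈ 1.42 d; minimum DO ≈ 0.431 mg/L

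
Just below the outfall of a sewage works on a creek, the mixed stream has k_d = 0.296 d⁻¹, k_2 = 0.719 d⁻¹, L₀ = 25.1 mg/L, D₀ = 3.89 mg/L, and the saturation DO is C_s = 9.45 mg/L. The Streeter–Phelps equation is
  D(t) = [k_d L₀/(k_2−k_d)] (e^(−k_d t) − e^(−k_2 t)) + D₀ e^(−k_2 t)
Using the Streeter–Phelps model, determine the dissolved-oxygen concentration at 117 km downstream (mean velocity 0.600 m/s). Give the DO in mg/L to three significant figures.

DO ≈ 3.14 mg/L

Travel time t = x/v = 117 km / (0.600 m/s) = 117000 m / 0.600 m/s = 195000 s = 2.257 d.
k_d L₀/(k_2−k_d) = 0.296×25.1/(0.719−0.296) = 7.430/0.4230 = 17.56 mg/L.
e^(−k_d t) = e^(−0.296×2.257) = 0.5127; e^(−k_2 t) = e^(−0.719×2.257) = 0.1974.
D = 17.56 × (0.5127 − 0.1974) + 3.89 × 0.1974 = 5.539 + 0.7677 = 6.307 mg/L.
DO = C_s − D = 9.45 − 6.307 = 3.143 mg/L.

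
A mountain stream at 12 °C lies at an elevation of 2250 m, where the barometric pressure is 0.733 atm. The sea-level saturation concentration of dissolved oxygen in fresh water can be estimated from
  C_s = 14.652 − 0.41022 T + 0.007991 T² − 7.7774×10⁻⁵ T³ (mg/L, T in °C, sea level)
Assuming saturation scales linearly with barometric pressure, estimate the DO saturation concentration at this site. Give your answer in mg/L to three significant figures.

At sea level: C_s = 14.652 − 0.41022×12 + 0.007991×12² − 7.7774×10⁻⁵×12³ = 10.75 mg/L.
Pressure correction: C_s' = 10.75 × 0.733 = 7.877 mg/L.

C_s ≈ 7.88 mg/L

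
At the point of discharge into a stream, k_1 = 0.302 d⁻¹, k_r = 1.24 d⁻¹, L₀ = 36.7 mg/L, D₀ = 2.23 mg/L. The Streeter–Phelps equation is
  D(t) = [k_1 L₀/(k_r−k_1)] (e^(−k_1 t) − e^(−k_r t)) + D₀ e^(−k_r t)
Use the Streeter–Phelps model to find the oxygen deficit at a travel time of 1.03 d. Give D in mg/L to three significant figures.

k_1 L₀/(k_r−k_1) = 0.302×36.7/(1.24−0.302) = 11.08/0.9380 = 11.82 mg/L.
e^(−k_1 t) = e^(−0.302×1.030) = 0.7327; e^(−k_r t) = e^(−1.24×1.030) = 0.2788.
D = 11.82 × (0.7327 − 0.2788) + 2.23 × 0.2788 = 5.363 + 0.6218 = 5.984 mg/L.

D ≈ 5.98 mg/L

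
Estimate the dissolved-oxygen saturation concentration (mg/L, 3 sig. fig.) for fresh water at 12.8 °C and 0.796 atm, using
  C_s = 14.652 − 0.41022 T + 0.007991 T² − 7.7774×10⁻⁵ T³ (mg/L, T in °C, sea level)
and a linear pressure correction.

C_s ≈ 8.40 mg/L

At sea level: C_s = 14.652 − 0.41022×12.8 + 0.007991×12.8² − 7.7774×10⁻⁵×12.8³ = 10.55 mg/L.
Pressure correction: C_s' = 10.55 × 0.796 = 8.396 mg/L.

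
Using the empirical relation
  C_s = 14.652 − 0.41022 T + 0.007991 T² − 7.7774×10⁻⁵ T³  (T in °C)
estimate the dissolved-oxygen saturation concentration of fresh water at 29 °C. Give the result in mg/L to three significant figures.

C_s = 14.652 − 0.41022×29 + 0.007991×29² − 7.7774×10⁻⁵×29³ = 7.579 mg/L.

C_s ≈ 7.58 mg/L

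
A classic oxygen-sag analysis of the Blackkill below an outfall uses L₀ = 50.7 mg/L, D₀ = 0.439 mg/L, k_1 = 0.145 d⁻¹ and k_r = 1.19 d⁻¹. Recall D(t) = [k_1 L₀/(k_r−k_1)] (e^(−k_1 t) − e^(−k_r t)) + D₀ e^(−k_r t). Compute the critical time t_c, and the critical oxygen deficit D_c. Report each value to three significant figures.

t_c ≈ 1.95 d; D_c ≈ 4.65 mg/L

With k_r/k_1 = 8.207 and 1 − D₀(k_r−k_1)/(k_1 L₀) = 0.9376,
t_c = ln(8.207 × 0.9376) / (1.19 − 0.145) = ln(7.695) / 1.045 = 2.041/1.045 = 1.953 d.
D_c = (k_1/k_r) L₀ e^(−k_1 t_c) = (0.145/1.19) × 50.7 × e^(−0.145×1.953) = 0.1218 × 50.7 × 0.7534 = 4.654 mg/L.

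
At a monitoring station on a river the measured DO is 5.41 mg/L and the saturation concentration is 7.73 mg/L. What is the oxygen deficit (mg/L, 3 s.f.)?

D = C_s − C = 7.73 − 5.41 = 2.32 mg/L.

D ≈ 2.32 mg/L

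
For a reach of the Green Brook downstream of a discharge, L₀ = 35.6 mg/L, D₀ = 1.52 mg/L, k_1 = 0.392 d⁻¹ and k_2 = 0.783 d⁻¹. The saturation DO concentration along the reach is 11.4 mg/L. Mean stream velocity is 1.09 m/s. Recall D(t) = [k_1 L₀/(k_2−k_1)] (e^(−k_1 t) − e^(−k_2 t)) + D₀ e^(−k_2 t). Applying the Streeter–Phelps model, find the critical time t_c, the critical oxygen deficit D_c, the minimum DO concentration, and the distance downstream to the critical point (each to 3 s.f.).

t_c ≈ 1.66 d; D_c ≈ 9.30 mg/L; min DO ≈ 2.10 mg/L; x_c ≈ 156 km

t_c = [1/(k_2−k_1)] ln[(k_2/k_1)(1 − D₀(k_2−k_1)/(k_1 L₀))]
= [1/(0.783−0.392)] ln[(0.783/0.392)(1 − 1.52×0.3910/(0.392×35.6))]
= (1/0.3910) ln[1.997 × 0.9574] = 2.558 × ln(1.912) = 2.558 × 0.6483 = 1.658 d.
D_c = (k_1/k_2) L₀ e^(−k_1 t_c) = (0.392/0.783) × 35.6 × e^(−0.392×1.658) = 0.5006 × 35.6 × 0.5220 = 9.304 mg/L.
Minimum DO = C_s − D_c = 11.4 − 9.304 = 2.096 mg/L.
x_c = v t_c = 1.09 m/s × 1.658 d × 86400 s/d = 156200 m ≈ 156 km.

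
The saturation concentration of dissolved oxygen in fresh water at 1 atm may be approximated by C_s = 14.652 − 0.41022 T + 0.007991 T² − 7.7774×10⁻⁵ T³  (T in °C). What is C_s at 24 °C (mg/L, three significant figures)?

C_s ≈ 8.33 mg/L

C_s = 14.652 − 0.41022×24 + 0.007991×24² − 7.7774×10⁻⁵×24³ = 8.334 mg/L.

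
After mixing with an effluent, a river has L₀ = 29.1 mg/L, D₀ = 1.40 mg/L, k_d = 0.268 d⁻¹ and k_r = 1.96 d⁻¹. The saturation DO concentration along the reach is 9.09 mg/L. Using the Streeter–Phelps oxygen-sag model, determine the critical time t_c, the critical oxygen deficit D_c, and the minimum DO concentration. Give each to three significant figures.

At the critical point dD/dt = 0, so k_d L₀ e^(−k_d t) = k_r D. Substituting D(t) from the Streeter–Phelps equation and solving for t gives
t_c = ln[(k_r/k_d)(1 − D₀(k_r−k_d)/(k_d L₀))] / (k_r−k_d).
Here k_r−k_d = 1.692 d⁻¹ and 1 − D₀(k_r−k_d)/(k_d L₀) = 1 − 1.40×1.692/(0.268×29.1) = 0.6963, so
t_c = ln(7.313 × 0.6963) / 1.692 = 1.628 / 1.692 = 0.9620 d.
L(t_c) = L₀ e^(−k_d t_c) = 29.1 × 0.7727 = 22.49 mg/L, and at the critical point k_r D_c = k_d L, so D_c = (0.268/1.96) × 22.49 = 3.075 mg/L.
Minimum DO = C_s − D_c = 9.09 − 3.075 = 6.015 mg/L.

t_c ≈ 0.962 d; D_c ≈ 3.07 mg/L; min DO ≈ 6.02 mg/L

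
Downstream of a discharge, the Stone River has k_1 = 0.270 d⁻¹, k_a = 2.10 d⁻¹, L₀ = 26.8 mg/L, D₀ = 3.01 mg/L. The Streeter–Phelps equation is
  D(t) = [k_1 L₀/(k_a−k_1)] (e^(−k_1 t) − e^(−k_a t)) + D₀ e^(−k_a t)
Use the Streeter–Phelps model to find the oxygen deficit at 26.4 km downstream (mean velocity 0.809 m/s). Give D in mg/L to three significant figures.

D ≈ 3.14 mg/L

Travel time t = x/v = 26.4 km / (0.809 m/s) = 26400 m / 0.809 m/s = 32630 s = 0.3777 d.
k_1 L₀/(k_a−k_1) = 0.270×26.8/(2.10−0.270) = 7.236/1.830 = 3.954 mg/L.
e^(−k_1 t) = e^(−0.270×0.3777) = 0.9030; e^(−k_a t) = e^(−2.10×0.3777) = 0.4524.
D = 3.954 × (0.9030 − 0.4524) + 3.01 × 0.4524 = 1.782 + 1.362 = 3.144 mg/L.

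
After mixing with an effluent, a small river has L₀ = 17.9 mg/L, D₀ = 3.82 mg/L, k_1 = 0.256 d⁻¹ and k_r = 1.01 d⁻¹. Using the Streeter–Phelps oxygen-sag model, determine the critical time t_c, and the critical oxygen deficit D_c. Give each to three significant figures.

t_c ≈ 0.507 d; D_c ≈ 3.98 mg/L

At the critical point dD/dt = 0, so k_1 L₀ e^(−k_1 t) = k_r D. Substituting D(t) from the Streeter–Phelps equation and solving for t gives
t_c = ln[(k_r/k_1)(1 − D₀(k_r−k_1)/(k_1 L₀))] / (k_r−k_1).
Here k_r−k_1 = 0.7540 d⁻¹ and 1 − D₀(k_r−k_1)/(k_1 L₀) = 1 − 3.82×0.7540/(0.256×17.9) = 0.3714, so
t_c = ln(3.945 × 0.3714) / 0.7540 = 0.3822 / 0.7540 = 0.5069 d.
D_c = (k_1/k_r) L₀ e^(−k_1 t_c) = (0.256/1.01) × 17.9 × e^(−0.256×0.5069) = 0.2535 × 17.9 × 0.8783 = 3.985 mg/L.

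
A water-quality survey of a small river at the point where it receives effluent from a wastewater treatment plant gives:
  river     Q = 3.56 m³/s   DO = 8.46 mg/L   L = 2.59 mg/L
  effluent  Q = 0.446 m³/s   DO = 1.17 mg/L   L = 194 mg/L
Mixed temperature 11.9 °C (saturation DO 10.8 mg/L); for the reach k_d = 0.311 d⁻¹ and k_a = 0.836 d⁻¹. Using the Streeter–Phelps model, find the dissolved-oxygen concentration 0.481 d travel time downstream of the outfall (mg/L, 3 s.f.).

DO ≈ 5.97 mg/L

Mixed DO = (3.56×8.46 + 0.446×1.17)/(3.56+0.446) = 30.64/4.006 = 7.648 mg/L.
Mixed L₀ = (3.56×2.59 + 0.446×194)/(4.006) = 95.74/4.006 = 23.90 mg/L.
Initial deficit D₀ = C_s − DO₀ = 10.8 − 7.648 = 3.152 mg/L.
D(0.481) = [0.311×23.90/(0.836−0.311)](e^(−0.311×0.481) − e^(−0.836×0.481)) + 3.152 e^(−0.836×0.481)
= 14.16 × (0.8611 − 0.6689) + 3.152 × 0.6689 = 4.829 mg/L.
DO = 10.8 − 4.829 = 5.971 mg/L.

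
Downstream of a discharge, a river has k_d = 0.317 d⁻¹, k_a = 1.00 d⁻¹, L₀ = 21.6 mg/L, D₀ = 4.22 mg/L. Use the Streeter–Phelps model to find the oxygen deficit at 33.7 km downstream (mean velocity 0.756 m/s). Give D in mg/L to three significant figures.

D ≈ 5.05 mg/L

Travel time t = x/v = 33.7 km / (0.756 m/s) = 33700 m / 0.756 m/s = 44580 s = 0.5159 d.
k_d L₀/(k_a−k_d) = 0.317×21.6/(1.00−0.317) = 6.847/0.6830 = 10.03 mg/L.
e^(−k_d t) = e^(−0.317×0.5159) = 0.8491; e^(−k_a t) = e^(−1.00×0.5159) = 0.5969.
D = 10.03 × (0.8491 − 0.5969) + 4.22 × 0.5969 = 2.528 + 2.519 = 5.047 mg/L.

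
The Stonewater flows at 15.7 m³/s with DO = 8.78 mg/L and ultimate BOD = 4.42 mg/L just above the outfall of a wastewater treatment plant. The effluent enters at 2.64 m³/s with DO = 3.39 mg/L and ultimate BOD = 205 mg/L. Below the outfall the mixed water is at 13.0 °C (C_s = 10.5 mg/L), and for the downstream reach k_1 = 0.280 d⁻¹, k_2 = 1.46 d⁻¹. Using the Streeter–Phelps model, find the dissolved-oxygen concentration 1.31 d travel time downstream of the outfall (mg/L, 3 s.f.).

DO ≈ 5.82 mg/L

Mixed DO = (15.7×8.78 + 2.64×3.39)/(15.7+2.64) = 146.8/18.34 = 8.004 mg/L.
Mixed L₀ = (15.7×4.42 + 2.64×205)/(18.34) = 610.6/18.34 = 33.29 mg/L.
Initial deficit D₀ = C_s − DO₀ = 10.5 − 8.004 = 2.496 mg/L.
D(1.31) = [0.280×33.29/(1.46−0.280)](e^(−0.280×1.31) − e^(−1.46×1.31)) + 2.496 e^(−1.46×1.31)
= 7.900 × (0.6929 − 0.1477) + 2.496 × 0.1477 = 4.676 mg/L.
DO = 10.5 − 4.676 = 5.824 mg/L.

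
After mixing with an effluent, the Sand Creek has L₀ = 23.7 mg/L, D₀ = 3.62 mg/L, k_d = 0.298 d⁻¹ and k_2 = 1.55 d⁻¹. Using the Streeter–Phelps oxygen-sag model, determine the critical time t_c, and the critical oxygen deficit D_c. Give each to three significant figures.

t_c ≈ 0.497 d; D_c ≈ 3.93 mg/L

t_c = [1/(k_2−k_d)] ln[(k_2/k_d)(1 − D₀(k_2−k_d)/(k_d L₀))]
= [1/(1.55−0.298)] ln[(1.55/0.298)(1 − 3.62×1.252/(0.298×23.7))]
= (1/1.252) ln[5.201 × 0.3583] = 0.7987 × ln(1.864) = 0.7987 × 0.6225 = 0.4972 d.
L(t_c) = L₀ e^(−k_d t_c) = 23.7 × 0.8623 = 20.44 mg/L, and at the critical point k_2 D_c = k_d L, so D_c = (0.298/1.55) × 20.44 = 3.929 mg/L.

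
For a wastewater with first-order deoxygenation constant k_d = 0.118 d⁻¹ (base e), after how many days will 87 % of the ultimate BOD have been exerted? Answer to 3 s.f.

t ≈ 17.3 d

y/L₀ = 1 − e^(−k_d t) = 0.87 ⇒ e^(−k_d t) = 0.130
t = −ln(0.130) / 0.118 = 2.040 / 0.118 = 17.29 d.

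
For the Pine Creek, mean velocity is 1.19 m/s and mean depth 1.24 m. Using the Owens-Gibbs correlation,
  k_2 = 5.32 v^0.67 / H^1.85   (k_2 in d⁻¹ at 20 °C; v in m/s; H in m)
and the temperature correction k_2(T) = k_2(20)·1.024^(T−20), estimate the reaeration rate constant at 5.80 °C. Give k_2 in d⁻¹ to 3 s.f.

k_2 ≈ 2.87 d⁻¹

k_2(20) = 5.32 × 1.19^0.67 / 1.24^1.85 = 5.32 × 1.124 / 1.489 = 4.015 d⁻¹.
k_2(5.80) = 4.015 × 1.024^(5.80−20) = 4.015 × 0.7141 = 2.867 d⁻¹.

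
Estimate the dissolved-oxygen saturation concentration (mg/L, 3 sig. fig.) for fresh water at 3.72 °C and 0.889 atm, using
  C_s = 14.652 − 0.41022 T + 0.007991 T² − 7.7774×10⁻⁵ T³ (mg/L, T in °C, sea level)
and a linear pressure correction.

At sea level: C_s = 14.652 − 0.41022×3.72 + 0.007991×3.72² − 7.7774×10⁻⁵×3.72³ = 13.23 mg/L.
Pressure correction: C_s' = 13.23 × 0.889 = 11.76 mg/L.

C_s ≈ 11.8 mg/L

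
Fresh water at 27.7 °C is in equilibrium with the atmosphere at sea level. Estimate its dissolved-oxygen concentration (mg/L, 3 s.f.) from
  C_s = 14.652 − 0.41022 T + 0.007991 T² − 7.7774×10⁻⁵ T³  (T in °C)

C_s = 14.652 − 0.41022×27.7 + 0.007991×27.7² − 7.7774×10⁻⁵×27.7³ = 7.767 mg/L.

C_s ≈ 7.77 mg/L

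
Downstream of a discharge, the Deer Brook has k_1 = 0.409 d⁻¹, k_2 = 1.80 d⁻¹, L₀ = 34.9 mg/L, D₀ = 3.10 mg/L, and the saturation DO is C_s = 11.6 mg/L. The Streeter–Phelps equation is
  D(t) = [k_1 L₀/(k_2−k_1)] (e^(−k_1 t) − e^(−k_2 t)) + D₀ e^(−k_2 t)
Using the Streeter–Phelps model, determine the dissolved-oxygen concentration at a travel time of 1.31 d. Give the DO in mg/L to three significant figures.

k_1 L₀/(k_2−k_1) = 0.409×34.9/(1.80−0.409) = 14.27/1.391 = 10.26 mg/L.
e^(−k_1 t) = e^(−0.409×1.310) = 0.5852; e^(−k_2 t) = e^(−1.80×1.310) = 0.09461.
D = 10.26 × (0.5852 − 0.09461) + 3.10 × 0.09461 = 5.034 + 0.2933 = 5.328 mg/L.
DO = C_s − D = 11.6 − 5.328 = 6.272 mg/L.

DO ≈ 6.27 mg/L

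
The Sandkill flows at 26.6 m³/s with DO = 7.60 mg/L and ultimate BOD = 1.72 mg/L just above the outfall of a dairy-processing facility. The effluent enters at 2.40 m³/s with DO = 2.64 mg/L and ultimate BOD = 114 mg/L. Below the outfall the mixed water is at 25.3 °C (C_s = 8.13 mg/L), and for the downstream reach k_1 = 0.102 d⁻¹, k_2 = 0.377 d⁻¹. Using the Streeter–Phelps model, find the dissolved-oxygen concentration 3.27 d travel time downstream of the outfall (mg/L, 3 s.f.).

DO ≈ 6.12 mg/L

Mixed DO = (26.6×7.60 + 2.40×2.64)/(26.6+2.40) = 208.5/29.00 = 7.190 mg/L.
Mixed L₀ = (26.6×1.72 + 2.40×114)/(29.00) = 319.4/29.00 = 11.01 mg/L.
Initial deficit D₀ = C_s − DO₀ = 8.13 − 7.190 = 0.9405 mg/L.
D(3.27) = [0.102×11.01/(0.377−0.102)](e^(−0.102×3.27) − e^(−0.377×3.27)) + 0.9405 e^(−0.377×3.27)
= 4.085 × (0.7164 − 0.2915) + 0.9405 × 0.2915 = 2.010 mg/L.
DO = 8.13 − 2.010 = 6.120 mg/L.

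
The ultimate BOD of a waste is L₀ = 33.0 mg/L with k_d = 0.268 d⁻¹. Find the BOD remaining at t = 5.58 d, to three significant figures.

L ≈ 7.40 mg/L

L_t = L₀ e^(−k_d t) = 33.0 × e^(−0.268×5.58) = 33.0 × 0.2241 = 7.397 mg/L.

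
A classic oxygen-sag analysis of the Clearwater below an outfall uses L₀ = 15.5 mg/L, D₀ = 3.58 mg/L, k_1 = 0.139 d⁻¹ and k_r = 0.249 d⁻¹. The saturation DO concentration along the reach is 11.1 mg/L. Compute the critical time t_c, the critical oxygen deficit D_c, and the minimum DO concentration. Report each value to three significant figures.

t_c ≈ 3.46 d; D_c ≈ 5.35 mg/L; min DO ≈ 5.75 mg/L

At the critical point dD/dt = 0, so k_1 L₀ e^(−k_1 t) = k_r D. Substituting D(t) from the Streeter–Phelps equation and solving for t gives
t_c = ln[(k_r/k_1)(1 − D₀(k_r−k_1)/(k_1 L₀))] / (k_r−k_1).
Here k_r−k_1 = 0.1100 d⁻¹ and 1 − D₀(k_r−k_1)/(k_1 L₀) = 1 − 3.58×0.1100/(0.139×15.5) = 0.8172, so
t_c = ln(1.791 × 0.8172) / 0.1100 = 0.3811 / 0.1100 = 3.465 d.
L(t_c) = L₀ e^(−k_1 t_c) = 15.5 × 0.6178 = 9.576 mg/L, and at the critical point k_r D_c = k_1 L, so D_c = (0.139/0.249) × 9.576 = 5.345 mg/L.
Minimum DO = C_s − D_c = 11.1 − 5.345 = 5.755 mg/L.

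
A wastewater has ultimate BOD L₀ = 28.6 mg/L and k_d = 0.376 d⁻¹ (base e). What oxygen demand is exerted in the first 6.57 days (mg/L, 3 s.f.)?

y_t = L₀(1 − e^(−k_d t)) = 28.6 × (1 − e^(−0.376×6.57))
= 28.6 × (1 − 0.08456) = 28.6 × 0.9154 = 26.18 mg/L.

y ≈ 26.2 mg/L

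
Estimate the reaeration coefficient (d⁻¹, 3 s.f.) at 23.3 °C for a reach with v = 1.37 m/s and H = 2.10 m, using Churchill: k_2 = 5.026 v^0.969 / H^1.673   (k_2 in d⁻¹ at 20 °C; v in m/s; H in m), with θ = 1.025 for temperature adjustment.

k_2(20) = 5.026 × 1.37^0.969 / 2.10^1.673 = 5.026 × 1.357 / 3.460 = 1.971 d⁻¹.
k_2(23.3) = 1.971 × 1.025^(23.3−20) = 1.971 × 1.085 = 2.138 d⁻¹.

k_2 ≈ 2.14 d⁻¹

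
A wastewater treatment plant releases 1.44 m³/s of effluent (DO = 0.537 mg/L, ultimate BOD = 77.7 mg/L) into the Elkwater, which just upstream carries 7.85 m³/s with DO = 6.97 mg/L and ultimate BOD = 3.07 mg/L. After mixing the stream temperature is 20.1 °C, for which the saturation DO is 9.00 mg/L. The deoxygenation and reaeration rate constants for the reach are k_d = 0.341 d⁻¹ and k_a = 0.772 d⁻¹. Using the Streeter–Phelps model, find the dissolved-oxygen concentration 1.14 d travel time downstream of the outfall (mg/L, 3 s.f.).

DO ≈ 4.70 mg/L

Mixed DO = (7.85×6.97 + 1.44×0.537)/(7.85+1.44) = 55.49/9.290 = 5.973 mg/L.
Mixed L₀ = (7.85×3.07 + 1.44×77.7)/(9.290) = 136.0/9.290 = 14.64 mg/L.
Initial deficit D₀ = C_s − DO₀ = 9.00 − 5.973 = 3.027 mg/L.
D(1.14) = [0.341×14.64/(0.772−0.341)](e^(−0.341×1.14) − e^(−0.772×1.14)) + 3.027 e^(−0.772×1.14)
= 11.58 × (0.6779 − 0.4147) + 3.027 × 0.4147 = 4.303 mg/L.
DO = 9.00 − 4.303 = 4.697 mg/L.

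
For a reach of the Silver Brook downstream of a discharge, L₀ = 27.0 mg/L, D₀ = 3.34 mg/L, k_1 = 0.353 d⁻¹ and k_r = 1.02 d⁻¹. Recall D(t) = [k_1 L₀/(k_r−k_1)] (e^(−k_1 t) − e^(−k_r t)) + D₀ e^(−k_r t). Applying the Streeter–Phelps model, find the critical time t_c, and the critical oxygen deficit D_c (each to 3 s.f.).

t_c ≈ 1.19 d; D_c ≈ 6.14 mg/L

t_c = [1/(k_r−k_1)] ln[(k_r/k_1)(1 − D₀(k_r−k_1)/(k_1 L₀))]
= [1/(1.02−0.353)] ln[(1.02/0.353)(1 − 3.34×0.6670/(0.353×27.0))]
= (1/0.6670) ln[2.890 × 0.7663] = 1.499 × ln(2.214) = 1.499 × 0.7949 = 1.192 d.
D_c = (k_1/k_r) L₀ e^(−k_1 t_c) = (0.353/1.02) × 27.0 × e^(−0.353×1.192) = 0.3461 × 27.0 × 0.6566 = 6.135 mg/L.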